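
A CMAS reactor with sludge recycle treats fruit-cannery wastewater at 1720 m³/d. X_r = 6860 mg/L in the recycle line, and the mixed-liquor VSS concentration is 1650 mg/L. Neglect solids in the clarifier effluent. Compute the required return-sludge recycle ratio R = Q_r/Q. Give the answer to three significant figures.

R ≈ 0.317

Mass balance around the secondary clarifier (neglecting effluent solids): R = X / (X_r − X) = 1650 / (6860 − 1650) = 0.3167.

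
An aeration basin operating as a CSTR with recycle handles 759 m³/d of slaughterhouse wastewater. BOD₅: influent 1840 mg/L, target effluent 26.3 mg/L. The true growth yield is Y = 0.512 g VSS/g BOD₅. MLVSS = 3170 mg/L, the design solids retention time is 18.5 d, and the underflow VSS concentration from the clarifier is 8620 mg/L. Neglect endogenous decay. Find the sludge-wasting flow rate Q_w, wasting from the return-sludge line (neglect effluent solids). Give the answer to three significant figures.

Biomass mass balance (decay neglected): V·X = Y·Q·(S₀ − S)·θ_c, so V = 0.512 × 759 × (1840 − 26.3) × 18.5 / 3170 = 4113 m³.
θ_c = V·X/(Q_w·X_r) when wasting from the recycle, so Q_w = V·X/(θ_c·X_r) = 4113 × 3170 / (18.5 × 8620) = 81.77 m³/d.

Q_w ≈ 81.8 m³/d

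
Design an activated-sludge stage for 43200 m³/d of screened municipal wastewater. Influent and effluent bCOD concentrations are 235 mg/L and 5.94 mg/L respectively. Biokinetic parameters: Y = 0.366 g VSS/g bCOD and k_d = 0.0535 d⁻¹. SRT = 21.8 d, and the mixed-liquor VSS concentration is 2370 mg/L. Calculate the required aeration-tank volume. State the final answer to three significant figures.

V ≈ 15400 m³

Steady-state biomass mass balance: V·X·(1 + k_d·θ_c) = Y·Q·(S₀ − S)·θ_c, so V = 0.366 × 43200 × (235 − 5.94) × 21.8 / [2370 × (1 + 0.0535 × 21.8)] = 7.9×10^7 / 5134 = 15378 m³.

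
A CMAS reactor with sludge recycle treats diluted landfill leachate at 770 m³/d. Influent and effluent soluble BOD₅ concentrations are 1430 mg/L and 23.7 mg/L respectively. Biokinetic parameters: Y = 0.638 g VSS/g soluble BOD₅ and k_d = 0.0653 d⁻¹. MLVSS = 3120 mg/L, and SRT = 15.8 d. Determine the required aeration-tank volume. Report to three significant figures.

From the SRT design equation V = Y Q (S₀−S) θ_c / [X (1 + k_d θ_c)] = 0.638 × 770 × (1430 − 23.7) × 15.8 / [3120 × (1 + 0.0653 × 15.8)] = 1.09×10^7 / 6339 = 1722 m³.

V ≈ 1720 m³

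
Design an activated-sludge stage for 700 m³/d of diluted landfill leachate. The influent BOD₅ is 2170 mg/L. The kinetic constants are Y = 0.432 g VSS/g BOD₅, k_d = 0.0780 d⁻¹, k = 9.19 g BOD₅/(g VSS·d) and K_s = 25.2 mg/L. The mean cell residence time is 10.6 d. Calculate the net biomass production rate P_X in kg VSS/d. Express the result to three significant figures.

For a completely mixed reactor with recycle the Lawrence–McCarty relation gives S = K_s·(1 + k_d·θ_c) / [θ_c·(Y·k − k_d) − 1] = 25.2 × (1 + 0.0780 × 10.6) / [10.6 × (0.432 × 9.19 − 0.0780) − 1] = 46.04 / 40.26 = 1.144 mg/L.
Observed yield with endogenous decay: Y_obs = Y / (1 + k_d·θ_c) = 0.432 / (1 + 0.0780 × 10.6) = 0.432 / 1.827 = 0.2365 g VSS/g BOD₅.
ΔS = 2170 − 1.14 = 2169 mg/L, so the substrate removal rate is 700 × 2169/1000 = 1518 kg BOD₅/d.
So the net sludge growth is P_X = 0.2365 × 1518 = 359.0 kg VSS/d.

P_X ≈ 359 kg VSS/d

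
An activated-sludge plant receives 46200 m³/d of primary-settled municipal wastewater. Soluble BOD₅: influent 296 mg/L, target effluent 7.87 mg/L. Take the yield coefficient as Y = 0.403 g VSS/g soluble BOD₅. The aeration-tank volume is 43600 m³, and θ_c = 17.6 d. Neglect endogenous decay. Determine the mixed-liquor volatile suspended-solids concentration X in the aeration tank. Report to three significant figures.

X ≈ 2170 mg/L

X = Y·Q·ΔS·θ_c / V = 0.403 × 46200 × (296 − 7.87) × 17.6 / 43600 = 2166 mg/L.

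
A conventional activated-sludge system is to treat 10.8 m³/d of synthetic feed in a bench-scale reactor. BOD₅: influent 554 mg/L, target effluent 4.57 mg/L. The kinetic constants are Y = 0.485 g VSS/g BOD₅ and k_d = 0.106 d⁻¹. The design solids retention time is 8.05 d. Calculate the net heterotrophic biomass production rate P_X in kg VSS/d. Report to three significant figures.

Observed yield with endogenous decay: Y_obs = Y / (1 + k_d·θ_c) = 0.485 / (1 + 0.106 × 8.05) = 0.485 / 1.853 = 0.2617 g VSS/g BOD₅.
ΔS = 554 − 4.57 = 549.4 mg/L, so the substrate removal rate is 10.8 × 549.4/1000 = 5.934 kg BOD₅/d.
Net biomass production P_X = Y_obs × Q·(S₀ − S) = 0.2617 × 5.934 = 1.553 kg VSS/d.

P_X ≈ 1.55 kg VSS/d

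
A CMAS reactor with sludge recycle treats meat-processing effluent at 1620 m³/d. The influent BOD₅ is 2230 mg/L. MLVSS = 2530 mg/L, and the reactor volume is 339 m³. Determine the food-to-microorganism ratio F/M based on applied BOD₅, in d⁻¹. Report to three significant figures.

Food-to-microorganism ratio F/M = Q S₀ / (V X) = 1620 × 2230 / (339.0 × 2530) = 4.212 d⁻¹.

F/M ≈ 4.21 d⁻¹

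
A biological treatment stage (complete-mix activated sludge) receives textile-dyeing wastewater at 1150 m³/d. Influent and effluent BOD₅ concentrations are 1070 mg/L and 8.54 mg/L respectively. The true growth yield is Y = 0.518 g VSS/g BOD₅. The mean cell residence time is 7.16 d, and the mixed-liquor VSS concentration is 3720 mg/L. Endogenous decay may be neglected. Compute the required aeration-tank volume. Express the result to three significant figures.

V ≈ 1220 m³

With k_d = 0 the design equation reduces to V = Y Q (S₀−S) θ_c / X = 0.518 × 1150 × (1070 − 8.54) × 7.16 / 3720 = 1217 m³.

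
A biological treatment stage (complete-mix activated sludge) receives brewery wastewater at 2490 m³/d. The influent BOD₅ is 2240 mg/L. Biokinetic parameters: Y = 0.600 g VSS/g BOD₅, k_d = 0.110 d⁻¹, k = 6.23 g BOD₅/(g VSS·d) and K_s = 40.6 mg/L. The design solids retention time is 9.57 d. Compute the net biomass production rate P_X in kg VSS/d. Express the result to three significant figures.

Effluent substrate depends only on kinetics and SRT: S = K_s(1 + k_d θ_c) / [θ_c(Yk − k_d) − 1] = 40.6 × (1 + 0.110 × 9.57) / [9.57 × (0.600 × 6.23 − 0.110) − 1] = 83.34 / 33.72 = 2.472 mg/L.
Observed yield with endogenous decay: Y_obs = Y / (1 + k_d·θ_c) = 0.600 / (1 + 0.110 × 9.57) = 0.600 / 2.053 = 0.2923 g VSS/g BOD₅.
Mass of BOD₅ removed per day: Q(S₀ − S) = 2490 × 2238 g/m³ = 5571 kg/d.
So the net sludge growth is P_X = 0.2923 × 5571 = 1629 kg VSS/d.

P_X ≈ 1630 kg VSS/d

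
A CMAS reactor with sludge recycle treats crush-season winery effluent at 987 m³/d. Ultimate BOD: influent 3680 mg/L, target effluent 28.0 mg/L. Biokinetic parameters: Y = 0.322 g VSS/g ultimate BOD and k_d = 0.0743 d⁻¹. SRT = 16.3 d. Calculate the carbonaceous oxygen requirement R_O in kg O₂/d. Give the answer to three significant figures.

R_O ≈ 2860 kg O₂/d

Correct the yield for decay: Y_obs = Y/(1 + k_d θ_c) = 0.322 / (1 + 0.0743 × 16.3) = 0.322 / 2.211 = 0.1456.
Q·(S₀ − S) = 987 × (3680 − 28.0) × 10⁻³ = 3605 kg/d removed.
P_X = Y_obs·Q·(S₀ − S) = 0.1456 × 3605 = 524.9 kg VSS/d.
R_O = Q·(S₀ − S) − 1.42·P_X = 3605 − 1.42 × 524.9 = 2859 kg O₂/d.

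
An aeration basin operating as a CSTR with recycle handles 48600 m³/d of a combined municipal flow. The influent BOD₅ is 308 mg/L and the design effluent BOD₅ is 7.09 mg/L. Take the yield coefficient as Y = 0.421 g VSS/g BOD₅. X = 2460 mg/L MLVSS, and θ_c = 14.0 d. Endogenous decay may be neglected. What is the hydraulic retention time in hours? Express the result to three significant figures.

τ ≈ 17.3 h

Biomass mass balance (decay neglected): V·X = Y·Q·(S₀ − S)·θ_c, so V = 0.421 × 48600 × (308 − 7.09) × 14.0 / 2460 = 35039 m³.
τ = V/Q = 35039/48600 = 0.7210 d, or 17.30 h.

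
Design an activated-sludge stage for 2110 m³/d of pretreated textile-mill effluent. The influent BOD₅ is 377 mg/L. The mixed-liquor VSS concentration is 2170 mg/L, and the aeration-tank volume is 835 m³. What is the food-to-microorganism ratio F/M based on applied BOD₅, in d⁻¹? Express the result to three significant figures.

F/M ≈ 0.439 d⁻¹

Food-to-microorganism ratio F/M = Q S₀ / (V X) = 2110 × 377 / (835.0 × 2170) = 0.4390 d⁻¹.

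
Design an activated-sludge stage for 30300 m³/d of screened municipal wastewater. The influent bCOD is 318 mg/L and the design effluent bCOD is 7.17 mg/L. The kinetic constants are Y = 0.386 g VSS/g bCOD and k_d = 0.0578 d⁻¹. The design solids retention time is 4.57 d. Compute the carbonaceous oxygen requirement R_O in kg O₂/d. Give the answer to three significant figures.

R_O ≈ 5330 kg O₂/d

The observed yield is Y_obs = Y/(1 + k_d·θ_c) = 0.386 / (1 + 0.0578 × 4.57) = 0.386 / 1.264 = 0.3053 g VSS per g bCOD removed.
Mass of bCOD removed per day: Q(S₀ − S) = 30300 × 310.8 g/m³ = 9418 kg/d.
P_X = Y_obs·Q·(S₀ − S) = 0.3053 × 9418 = 2876 kg VSS/d.
Carbonaceous O₂ demand = substrate oxidised − cell-mass equivalent = 9418 − 1.42 × 2876 = 5335 kg O₂/d.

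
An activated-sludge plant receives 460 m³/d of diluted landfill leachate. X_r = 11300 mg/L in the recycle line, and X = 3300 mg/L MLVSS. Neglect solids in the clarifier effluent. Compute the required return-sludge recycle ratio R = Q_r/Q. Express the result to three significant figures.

R ≈ 0.412

Mass balance around the secondary clarifier (neglecting effluent solids): R = X / (X_r − X) = 3300 / (11300 − 3300) = 0.4125.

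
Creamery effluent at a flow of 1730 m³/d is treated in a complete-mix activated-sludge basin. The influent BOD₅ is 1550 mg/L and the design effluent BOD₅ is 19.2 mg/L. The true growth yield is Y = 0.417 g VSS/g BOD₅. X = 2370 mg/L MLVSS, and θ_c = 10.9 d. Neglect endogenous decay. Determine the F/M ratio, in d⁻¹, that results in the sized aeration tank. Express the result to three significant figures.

F/M ≈ 0.223 d⁻¹

V·X = Y·Q·ΔS·θ_c gives V = 0.417 × 1730 × (1550 − 19.2) × 10.9 / 2370 = 5079 m³.
Food-to-microorganism ratio F/M = Q S₀ / (V X) = 1730 × 1550 / (5079 × 2370) = 0.2228 d⁻¹.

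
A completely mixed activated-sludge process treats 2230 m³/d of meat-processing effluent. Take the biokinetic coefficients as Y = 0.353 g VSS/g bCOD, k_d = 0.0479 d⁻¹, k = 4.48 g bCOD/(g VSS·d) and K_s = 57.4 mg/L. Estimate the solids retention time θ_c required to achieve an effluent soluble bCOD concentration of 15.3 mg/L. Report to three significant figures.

θ_c ≈ 3.51 d

At the target effluent, Y k S/(K_s+S) = 0.353×4.48×15.3/72.70 = 0.3328 d⁻¹.
1/θ_c = 0.3328 − 0.0479 = 0.2849 d⁻¹, so θ_c = 3.510 d.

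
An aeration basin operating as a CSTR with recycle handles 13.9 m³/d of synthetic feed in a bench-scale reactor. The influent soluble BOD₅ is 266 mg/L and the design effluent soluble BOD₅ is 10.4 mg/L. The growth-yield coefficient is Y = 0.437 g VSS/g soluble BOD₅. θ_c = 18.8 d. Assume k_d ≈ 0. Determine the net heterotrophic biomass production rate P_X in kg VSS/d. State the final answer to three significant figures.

No decay correction is needed, so Y_obs = Y = 0.437.
Mass of soluble BOD₅ removed per day: Q(S₀ − S) = 13.9 × 255.6 g/m³ = 3.553 kg/d.
Biomass produced: P_X = Y_obs·Q·ΔS = 0.4370 × 3.553 ≈ 1.553 kg VSS/d.

P_X ≈ 1.55 kg VSS/d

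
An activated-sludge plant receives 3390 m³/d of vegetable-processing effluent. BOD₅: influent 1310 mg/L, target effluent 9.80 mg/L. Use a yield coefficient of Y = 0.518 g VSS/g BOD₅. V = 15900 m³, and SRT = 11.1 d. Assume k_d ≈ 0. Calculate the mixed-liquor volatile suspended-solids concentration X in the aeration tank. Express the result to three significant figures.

X ≈ 1590 mg/L

Without decay, X = Y Q (S₀−S) θ_c / V = 0.518 × 3390 × (1310 − 9.80) × 11.1 / 15900 = 1594 mg/L.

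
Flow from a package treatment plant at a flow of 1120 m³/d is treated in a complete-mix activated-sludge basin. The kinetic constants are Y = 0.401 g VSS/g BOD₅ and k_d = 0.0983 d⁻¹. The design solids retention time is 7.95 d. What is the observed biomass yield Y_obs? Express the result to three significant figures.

Observed yield with endogenous decay: Y_obs = Y / (1 + k_d·θ_c) = 0.401 / (1 + 0.0983 × 7.95) = 0.401 / 1.781 = 0.2251 g VSS/g BOD₅.

Y_obs ≈ 0.225 g VSS/g BOD₅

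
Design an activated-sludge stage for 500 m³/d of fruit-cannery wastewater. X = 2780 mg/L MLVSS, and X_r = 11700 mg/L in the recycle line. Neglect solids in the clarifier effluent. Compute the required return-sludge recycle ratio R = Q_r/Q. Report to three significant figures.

R = Q_r/Q = X/(X_r − X) = 2780 / (11700 − 2780) = 0.3117.

R ≈ 0.312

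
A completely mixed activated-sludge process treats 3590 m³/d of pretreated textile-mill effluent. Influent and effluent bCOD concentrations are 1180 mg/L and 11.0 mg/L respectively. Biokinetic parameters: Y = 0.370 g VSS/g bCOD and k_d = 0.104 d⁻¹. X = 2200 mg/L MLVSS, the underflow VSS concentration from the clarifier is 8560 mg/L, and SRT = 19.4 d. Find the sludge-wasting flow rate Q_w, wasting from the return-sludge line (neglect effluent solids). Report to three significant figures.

Q_w ≈ 60.1 m³/d

Rearranging the biomass balance for a CMAS with decay, V = Y·Q·ΔS·θ_c / [X·(1+k_d θ_c)] = 0.370 × 3590 × (1180 − 11.0) × 19.4 / [2200 × (1 + 0.104 × 19.4)] = 3.01×10^7 / 6639 = 4538 m³.
Wasting from the return line (neglecting effluent solids): Q_w = V·X / (θ_c·X_r) = 4538 × 2200 / (19.4 × 8560) = 60.11 m³/d.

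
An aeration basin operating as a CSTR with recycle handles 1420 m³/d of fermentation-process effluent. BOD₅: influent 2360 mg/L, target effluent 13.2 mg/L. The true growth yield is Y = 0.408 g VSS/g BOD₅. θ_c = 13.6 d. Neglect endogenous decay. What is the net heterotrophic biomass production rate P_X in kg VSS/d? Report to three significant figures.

No decay correction is needed, so Y_obs = Y = 0.408.
ΔS = 2360 − 13.2 = 2347 mg/L, so the substrate removal rate is 1420 × 2347/1000 = 3332 kg BOD₅/d.
Net biomass production P_X = Y_obs × Q·(S₀ − S) = 0.4080 × 3332 = 1360 kg VSS/d.

P_X ≈ 1360 kg VSS/d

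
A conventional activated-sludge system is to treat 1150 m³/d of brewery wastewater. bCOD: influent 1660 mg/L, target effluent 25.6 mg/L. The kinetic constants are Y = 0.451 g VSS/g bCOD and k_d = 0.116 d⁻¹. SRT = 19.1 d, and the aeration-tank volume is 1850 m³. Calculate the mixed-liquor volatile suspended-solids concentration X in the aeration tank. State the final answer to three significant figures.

From V·X·(1 + k_d·θ_c) = Y·Q·(S₀ − S)·θ_c: X = 0.451 × 1150 × (1660 − 25.6) × 19.1 / [1850 × (1 + 0.116 × 19.1)] = 2722 mg/L.

X ≈ 2720 mg/L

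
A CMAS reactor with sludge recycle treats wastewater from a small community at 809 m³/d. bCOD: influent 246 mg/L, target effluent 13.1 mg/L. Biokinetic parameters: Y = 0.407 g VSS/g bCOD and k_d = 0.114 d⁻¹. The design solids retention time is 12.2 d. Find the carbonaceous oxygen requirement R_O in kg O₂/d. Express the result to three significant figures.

Y_obs = Y / (1 + k_d θ_c) = 0.407 / (1 + 0.114 × 12.2) = 0.407 / 2.391 = 0.1702.
Mass of bCOD removed per day: Q(S₀ − S) = 809 × 232.9 g/m³ = 188.4 kg/d.
Biomass synthesised: P_X = Y_obs × 188.4 = 32.08 kg VSS/d.
R_O = Q·ΔS − 1.42 P_X = 188.4 − 45.55 = 142.9 kg O₂/d.

R_O ≈ 143 kg O₂/d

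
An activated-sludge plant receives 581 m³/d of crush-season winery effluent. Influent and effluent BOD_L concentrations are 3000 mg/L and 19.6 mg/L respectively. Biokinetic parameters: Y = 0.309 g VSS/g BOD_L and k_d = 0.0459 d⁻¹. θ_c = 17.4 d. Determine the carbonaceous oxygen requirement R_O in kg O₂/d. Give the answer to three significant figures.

Y_obs = Y / (1 + k_d θ_c) = 0.309 / (1 + 0.0459 × 17.4) = 0.309 / 1.799 = 0.1718.
ΔS = 3000 − 19.6 = 2980 mg/L, so the substrate removal rate is 581 × 2980/1000 = 1732 kg BOD_L/d.
P_X = Y_obs·Q·(S₀ − S) = 0.1718 × 1732 = 297.5 kg VSS/d.
R_O = Q·ΔS − 1.42 P_X = 1732 − 422.4 = 1309 kg O₂/d.

R_O ≈ 1310 kg O₂/d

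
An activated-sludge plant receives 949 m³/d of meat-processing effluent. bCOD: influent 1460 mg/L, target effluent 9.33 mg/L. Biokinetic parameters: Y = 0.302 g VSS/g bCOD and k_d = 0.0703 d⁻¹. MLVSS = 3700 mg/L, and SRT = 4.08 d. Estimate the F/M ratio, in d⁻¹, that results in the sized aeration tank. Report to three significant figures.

F/M ≈ 1.05 d⁻¹

From the SRT design equation V = Y Q (S₀−S) θ_c / [X (1 + k_d θ_c)] = 0.302 × 949 × (1460 − 9.33) × 4.08 / [3700 × (1 + 0.0703 × 4.08)] = 1.7×10^6 / 4761 = 356.3 m³.
F/M = applied load / biomass = Q·S₀/(V·X) = 949 × 1460 / (356.3 × 3700) = 1.051 d⁻¹.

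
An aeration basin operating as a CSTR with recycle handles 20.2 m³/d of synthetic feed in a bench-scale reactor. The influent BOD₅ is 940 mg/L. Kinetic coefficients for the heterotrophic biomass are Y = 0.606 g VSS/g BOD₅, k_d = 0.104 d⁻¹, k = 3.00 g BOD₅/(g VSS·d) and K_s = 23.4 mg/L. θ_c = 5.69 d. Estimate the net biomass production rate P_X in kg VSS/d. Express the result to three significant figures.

From the Monod/SRT balance for a CMAS, S = K_s·(1+k_d θ_c)/[θ_c·(Y k − k_d) − 1] = 23.4 × (1 + 0.104 × 5.69) / [5.69 × (0.606 × 3.00 − 0.104) − 1] = 37.25 / 8.753 = 4.256 mg/L.
Observed yield with endogenous decay: Y_obs = Y / (1 + k_d·θ_c) = 0.606 / (1 + 0.104 × 5.69) = 0.606 / 1.592 = 0.3807 g VSS/g BOD₅.
ΔS = 940 − 4.26 = 935.7 mg/L, so the substrate removal rate is 20.2 × 935.7/1000 = 18.90 kg BOD₅/d.
Biomass produced: P_X = Y_obs·Q·ΔS = 0.3807 × 18.90 ≈ 7.196 kg VSS/d.

P_X ≈ 7.20 kg VSS/d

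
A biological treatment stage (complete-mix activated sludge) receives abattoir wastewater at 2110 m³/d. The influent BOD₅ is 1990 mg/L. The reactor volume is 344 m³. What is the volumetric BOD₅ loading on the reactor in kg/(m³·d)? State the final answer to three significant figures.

L_v = Q S₀ / V = 2110 × 1990 × 10⁻³ / 344.0 = 12.21 kg/(m³·d).

L_v ≈ 12.2 kg BOD₅/(m³·d)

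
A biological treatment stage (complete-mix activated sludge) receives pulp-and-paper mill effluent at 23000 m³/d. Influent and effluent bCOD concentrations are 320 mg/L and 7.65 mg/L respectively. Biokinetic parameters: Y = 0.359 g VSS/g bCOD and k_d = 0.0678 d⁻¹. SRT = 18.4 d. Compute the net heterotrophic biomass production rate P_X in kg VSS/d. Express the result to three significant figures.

Observed yield with endogenous decay: Y_obs = Y / (1 + k_d·θ_c) = 0.359 / (1 + 0.0678 × 18.4) = 0.359 / 2.248 = 0.1597 g VSS/g bCOD.
Mass of bCOD removed per day: Q(S₀ − S) = 23000 × 312.4 g/m³ = 7184 kg/d.
P_X = Y_obs · Q(S₀ − S) = 0.1597 × 7184 = 1148 kg VSS/d.

P_X ≈ 1150 kg VSS/d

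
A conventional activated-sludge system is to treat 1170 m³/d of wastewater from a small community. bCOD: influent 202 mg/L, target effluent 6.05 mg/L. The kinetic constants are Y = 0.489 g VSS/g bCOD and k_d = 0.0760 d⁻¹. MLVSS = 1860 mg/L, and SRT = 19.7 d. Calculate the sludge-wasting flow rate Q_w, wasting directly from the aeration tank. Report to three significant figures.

Q_w ≈ 24.1 m³/d

Rearranging the biomass balance for a CMAS with decay, V = Y·Q·ΔS·θ_c / [X·(1+k_d θ_c)] = 0.489 × 1170 × (202 − 6.05) × 19.7 / [1860 × (1 + 0.0760 × 19.7)] = 2.21×10^6 / 4645 = 475.5 m³.
Wasting from the aeration tank: Q_w = V / θ_c = 475.5 / 19.7 = 24.14 m³/d.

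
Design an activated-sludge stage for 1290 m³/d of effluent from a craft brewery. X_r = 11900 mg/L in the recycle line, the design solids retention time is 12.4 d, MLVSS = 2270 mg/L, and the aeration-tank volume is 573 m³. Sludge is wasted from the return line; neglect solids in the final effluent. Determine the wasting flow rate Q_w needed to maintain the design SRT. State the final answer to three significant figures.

Q_w ≈ 8.81 m³/d

Wasting from the return line (neglecting effluent solids): Q_w = V·X / (θ_c·X_r) = 573.0 × 2270 / (12.4 × 11900) = 8.815 m³/d.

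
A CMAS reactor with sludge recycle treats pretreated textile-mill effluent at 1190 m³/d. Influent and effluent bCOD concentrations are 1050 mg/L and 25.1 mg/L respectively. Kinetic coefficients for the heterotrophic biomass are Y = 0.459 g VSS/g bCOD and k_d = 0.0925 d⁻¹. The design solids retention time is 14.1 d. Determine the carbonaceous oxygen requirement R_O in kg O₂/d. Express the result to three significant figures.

The observed yield is Y_obs = Y/(1 + k_d·θ_c) = 0.459 / (1 + 0.0925 × 14.1) = 0.459 / 2.304 = 0.1992 g VSS per g bCOD removed.
Q·(S₀ − S) = 1190 × (1050 − 25.1) × 10⁻³ = 1220 kg/d removed.
Biomass synthesised: P_X = Y_obs × 1220 = 242.9 kg VSS/d.
Carbonaceous O₂ demand = substrate oxidised − cell-mass equivalent = 1220 − 1.42 × 242.9 = 874.6 kg O₂/d.

R_O ≈ 875 kg O₂/d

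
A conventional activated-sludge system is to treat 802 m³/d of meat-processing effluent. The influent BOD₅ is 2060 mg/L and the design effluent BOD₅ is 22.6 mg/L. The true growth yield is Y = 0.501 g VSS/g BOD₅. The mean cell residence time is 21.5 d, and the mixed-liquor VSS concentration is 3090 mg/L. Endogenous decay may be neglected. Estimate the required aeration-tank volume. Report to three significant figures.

V ≈ 5700 m³

Biomass mass balance (decay neglected): V·X = Y·Q·(S₀ − S)·θ_c, so V = 0.501 × 802 × (2060 − 22.6) × 21.5 / 3090 = 5696 m³.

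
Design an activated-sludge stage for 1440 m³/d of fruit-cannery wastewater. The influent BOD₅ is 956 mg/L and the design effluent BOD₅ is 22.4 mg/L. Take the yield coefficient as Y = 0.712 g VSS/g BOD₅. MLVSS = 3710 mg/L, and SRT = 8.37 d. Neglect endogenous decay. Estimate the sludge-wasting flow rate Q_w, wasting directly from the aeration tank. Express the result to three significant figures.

Q_w ≈ 258 m³/d

V·X = Y·Q·ΔS·θ_c gives V = 0.712 × 1440 × (956 − 22.4) × 8.37 / 3710 = 2160 m³.
With mixed-liquor wasting, θ_c = V/Q_w, so Q_w = V/θ_c = 2160/8.37 = 258.0 m³/d.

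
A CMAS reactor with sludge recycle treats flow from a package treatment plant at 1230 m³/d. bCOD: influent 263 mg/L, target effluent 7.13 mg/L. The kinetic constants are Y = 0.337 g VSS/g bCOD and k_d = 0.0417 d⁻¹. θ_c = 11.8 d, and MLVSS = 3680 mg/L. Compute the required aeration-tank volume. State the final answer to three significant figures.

V ≈ 228 m³

From the SRT design equation V = Y Q (S₀−S) θ_c / [X (1 + k_d θ_c)] = 0.337 × 1230 × (263 − 7.13) × 11.8 / [3680 × (1 + 0.0417 × 11.8)] = 1.25×10^6 / 5491 = 227.9 m³.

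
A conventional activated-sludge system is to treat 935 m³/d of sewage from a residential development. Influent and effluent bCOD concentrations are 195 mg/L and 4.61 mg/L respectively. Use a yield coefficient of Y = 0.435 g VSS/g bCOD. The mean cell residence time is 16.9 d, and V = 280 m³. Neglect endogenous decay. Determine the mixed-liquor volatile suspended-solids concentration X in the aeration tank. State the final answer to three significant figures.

X ≈ 4670 mg/L

X = Y·Q·ΔS·θ_c / V = 0.435 × 935 × (195 − 4.61) × 16.9 / 280 = 4674 mg/L.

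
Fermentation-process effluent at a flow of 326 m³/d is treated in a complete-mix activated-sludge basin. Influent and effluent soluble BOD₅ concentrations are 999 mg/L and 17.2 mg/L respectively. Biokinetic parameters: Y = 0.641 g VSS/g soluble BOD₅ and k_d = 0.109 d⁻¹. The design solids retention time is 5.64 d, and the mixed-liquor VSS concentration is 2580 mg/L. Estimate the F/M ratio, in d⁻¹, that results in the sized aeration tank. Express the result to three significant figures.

F/M ≈ 0.454 d⁻¹

Rearranging the biomass balance for a CMAS with decay, V = Y·Q·ΔS·θ_c / [X·(1+k_d θ_c)] = 0.641 × 326 × (999 − 17.2) × 5.64 / [2580 × (1 + 0.109 × 5.64)] = 1.16×10^6 / 4166 = 277.7 m³.
F/M = Q·S₀ / (V·X) = 326 × 999 / (277.7 × 2580) = 0.4545 g soluble BOD₅·(g VSS·d)⁻¹.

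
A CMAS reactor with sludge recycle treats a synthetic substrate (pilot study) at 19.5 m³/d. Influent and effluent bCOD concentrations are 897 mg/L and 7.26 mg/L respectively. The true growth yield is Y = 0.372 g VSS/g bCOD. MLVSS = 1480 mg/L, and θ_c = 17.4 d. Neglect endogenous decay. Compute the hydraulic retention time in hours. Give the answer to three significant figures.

V·X = Y·Q·ΔS·θ_c gives V = 0.372 × 19.5 × (897 − 7.26) × 17.4 / 1480 = 75.88 m³.
HRT = V/Q = 75.88 m³ / 19.5 m³·d⁻¹ = 3.891 d × 24 = 93.39 h.

τ ≈ 93.4 h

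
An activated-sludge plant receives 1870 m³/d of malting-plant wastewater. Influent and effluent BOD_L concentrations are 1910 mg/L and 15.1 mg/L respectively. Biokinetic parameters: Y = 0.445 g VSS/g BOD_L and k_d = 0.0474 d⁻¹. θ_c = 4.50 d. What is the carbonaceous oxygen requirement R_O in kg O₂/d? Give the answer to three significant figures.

The observed yield is Y_obs = Y/(1 + k_d·θ_c) = 0.445 / (1 + 0.0474 × 4.50) = 0.445 / 1.213 = 0.3668 g VSS per g BOD_L removed.
ΔS = 1910 − 15.1 = 1895 mg/L, so the substrate removal rate is 1870 × 1895/1000 = 3543 kg BOD_L/d.
P_X = Y_obs·Q·(S₀ − S) = 0.3668 × 3543 = 1300 kg VSS/d.
R_O = Q·(S₀ − S) − 1.42·P_X = 3543 − 1.42 × 1300 = 1698 kg O₂/d.

R_O ≈ 1700 kg O₂/d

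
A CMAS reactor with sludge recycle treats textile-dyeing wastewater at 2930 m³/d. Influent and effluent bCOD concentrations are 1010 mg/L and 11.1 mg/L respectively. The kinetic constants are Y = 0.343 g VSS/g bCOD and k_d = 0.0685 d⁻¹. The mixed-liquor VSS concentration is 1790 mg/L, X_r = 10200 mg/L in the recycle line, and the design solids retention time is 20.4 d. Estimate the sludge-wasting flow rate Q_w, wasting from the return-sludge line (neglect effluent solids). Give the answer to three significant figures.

Rearranging the biomass balance for a CMAS with decay, V = Y·Q·ΔS·θ_c / [X·(1+k_d θ_c)] = 0.343 × 2930 × (1010 − 11.1) × 20.4 / [1790 × (1 + 0.0685 × 20.4)] = 2.05×10^7 / 4291 = 4772 m³.
Wasting from the return line (neglecting effluent solids): Q_w = V·X / (θ_c·X_r) = 4772 × 1790 / (20.4 × 10200) = 41.05 m³/d.

Q_w ≈ 41.1 m³/d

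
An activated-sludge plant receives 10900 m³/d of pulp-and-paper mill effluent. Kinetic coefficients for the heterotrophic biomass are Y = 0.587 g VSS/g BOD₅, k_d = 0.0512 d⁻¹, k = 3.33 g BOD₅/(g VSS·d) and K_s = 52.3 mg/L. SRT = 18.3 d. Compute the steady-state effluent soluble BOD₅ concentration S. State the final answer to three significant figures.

S ≈ 2.99 mg/L

From the Monod/SRT balance for a CMAS, S = K_s·(1+k_d θ_c)/[θ_c·(Y k − k_d) − 1] = 52.3 × (1 + 0.0512 × 18.3) / [18.3 × (0.587 × 3.33 − 0.0512) − 1] = 101.3 / 33.83 = 2.994 mg/L.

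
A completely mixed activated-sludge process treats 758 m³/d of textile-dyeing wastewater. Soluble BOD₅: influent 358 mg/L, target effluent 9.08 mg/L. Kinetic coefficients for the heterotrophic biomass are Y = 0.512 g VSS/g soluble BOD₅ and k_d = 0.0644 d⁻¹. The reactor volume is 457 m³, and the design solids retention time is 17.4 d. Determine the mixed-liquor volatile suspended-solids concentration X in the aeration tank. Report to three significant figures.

Solving the biomass balance for X: X = Y Q (S₀−S) θ_c / [V (1+k_d θ_c)] = 0.512 × 758 × (358 − 9.08) × 17.4 / [457 × (1 + 0.0644 × 17.4)] = 2431 mg/L.

X ≈ 2430 mg/L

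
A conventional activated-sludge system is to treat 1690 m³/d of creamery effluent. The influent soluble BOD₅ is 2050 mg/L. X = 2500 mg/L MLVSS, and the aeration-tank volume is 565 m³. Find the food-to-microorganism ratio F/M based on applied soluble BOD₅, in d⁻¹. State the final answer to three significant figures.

F/M = applied load / biomass = Q·S₀/(V·X) = 1690 × 2050 / (565.0 × 2500) = 2.453 d⁻¹.

F/M ≈ 2.45 d⁻¹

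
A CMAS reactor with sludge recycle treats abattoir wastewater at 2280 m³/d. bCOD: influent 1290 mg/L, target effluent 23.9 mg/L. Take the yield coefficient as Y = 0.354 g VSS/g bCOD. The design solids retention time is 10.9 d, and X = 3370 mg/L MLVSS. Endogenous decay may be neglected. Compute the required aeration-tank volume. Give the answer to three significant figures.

V·X = Y·Q·ΔS·θ_c gives V = 0.354 × 2280 × (1290 − 23.9) × 10.9 / 3370 = 3305 m³.

V ≈ 3310 m³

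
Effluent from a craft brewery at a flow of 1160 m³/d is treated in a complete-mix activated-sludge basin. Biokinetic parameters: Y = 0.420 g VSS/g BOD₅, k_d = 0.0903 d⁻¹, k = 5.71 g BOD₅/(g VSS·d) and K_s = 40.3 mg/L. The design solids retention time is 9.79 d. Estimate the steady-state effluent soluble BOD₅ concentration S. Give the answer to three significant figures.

S ≈ 3.52 mg/L

For a completely mixed reactor with recycle the Lawrence–McCarty relation gives S = K_s·(1 + k_d·θ_c) / [θ_c·(Y·k − k_d) − 1] = 40.3 × (1 + 0.0903 × 9.79) / [9.79 × (0.420 × 5.71 − 0.0903) − 1] = 75.93 / 21.59 = 3.516 mg/L.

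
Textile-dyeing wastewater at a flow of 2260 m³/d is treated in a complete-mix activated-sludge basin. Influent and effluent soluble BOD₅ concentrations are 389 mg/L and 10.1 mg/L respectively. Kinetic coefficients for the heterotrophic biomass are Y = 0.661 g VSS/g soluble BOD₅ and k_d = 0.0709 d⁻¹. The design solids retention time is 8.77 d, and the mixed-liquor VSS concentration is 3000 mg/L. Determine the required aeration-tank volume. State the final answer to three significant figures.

Rearranging the biomass balance for a CMAS with decay, V = Y·Q·ΔS·θ_c / [X·(1+k_d θ_c)] = 0.661 × 2260 × (389 − 10.1) × 8.77 / [3000 × (1 + 0.0709 × 8.77)] = 4.96×10^6 / 4865 = 1020 m³.

V ≈ 1020 m³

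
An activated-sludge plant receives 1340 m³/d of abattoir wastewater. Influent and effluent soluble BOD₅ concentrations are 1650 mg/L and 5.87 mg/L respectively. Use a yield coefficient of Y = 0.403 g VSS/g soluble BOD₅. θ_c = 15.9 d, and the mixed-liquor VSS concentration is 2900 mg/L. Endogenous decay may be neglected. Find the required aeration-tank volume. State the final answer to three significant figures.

V ≈ 4870 m³

V·X = Y·Q·ΔS·θ_c gives V = 0.403 × 1340 × (1650 − 5.87) × 15.9 / 2900 = 4868 m³.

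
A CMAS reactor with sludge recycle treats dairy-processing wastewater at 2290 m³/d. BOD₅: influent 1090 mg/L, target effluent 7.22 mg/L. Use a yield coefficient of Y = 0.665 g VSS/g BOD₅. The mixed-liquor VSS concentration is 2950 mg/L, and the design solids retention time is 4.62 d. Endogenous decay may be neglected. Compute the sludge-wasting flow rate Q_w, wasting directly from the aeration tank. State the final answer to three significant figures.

Q_w ≈ 559 m³/d

Biomass mass balance (decay neglected): V·X = Y·Q·(S₀ − S)·θ_c, so V = 0.665 × 2290 × (1090 − 7.22) × 4.62 / 2950 = 2582 m³.
For wasting at MLVSS concentration, Q_w = V/θ_c = 2582/4.62 = 559.0 m³/d.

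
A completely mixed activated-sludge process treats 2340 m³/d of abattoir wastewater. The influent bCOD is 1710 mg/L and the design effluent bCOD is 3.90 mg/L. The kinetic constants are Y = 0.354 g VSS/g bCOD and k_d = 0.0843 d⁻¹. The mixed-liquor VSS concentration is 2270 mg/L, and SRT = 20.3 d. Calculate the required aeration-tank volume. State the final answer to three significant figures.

V ≈ 4660 m³

Rearranging the biomass balance for a CMAS with decay, V = Y·Q·ΔS·θ_c / [X·(1+k_d θ_c)] = 0.354 × 2340 × (1710 − 3.90) × 20.3 / [2270 × (1 + 0.0843 × 20.3)] = 2.87×10^7 / 6155 = 4661 m³.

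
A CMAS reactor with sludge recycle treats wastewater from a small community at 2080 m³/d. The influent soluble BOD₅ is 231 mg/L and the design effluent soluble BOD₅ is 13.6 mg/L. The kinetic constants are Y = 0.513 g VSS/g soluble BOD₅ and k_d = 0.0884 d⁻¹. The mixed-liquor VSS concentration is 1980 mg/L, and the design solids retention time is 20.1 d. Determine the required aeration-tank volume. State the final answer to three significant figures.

Steady-state biomass mass balance: V·X·(1 + k_d·θ_c) = Y·Q·(S₀ − S)·θ_c, so V = 0.513 × 2080 × (231 − 13.6) × 20.1 / [1980 × (1 + 0.0884 × 20.1)] = 4.66×10^6 / 5498 = 848.0 m³.

V ≈ 848 m³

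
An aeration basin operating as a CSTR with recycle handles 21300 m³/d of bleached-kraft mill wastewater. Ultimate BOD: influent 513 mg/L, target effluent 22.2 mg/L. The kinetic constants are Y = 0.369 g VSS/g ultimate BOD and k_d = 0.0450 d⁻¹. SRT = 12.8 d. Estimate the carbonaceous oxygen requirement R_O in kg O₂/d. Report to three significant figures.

The observed yield is Y_obs = Y/(1 + k_d·θ_c) = 0.369 / (1 + 0.0450 × 12.8) = 0.369 / 1.576 = 0.2341 g VSS per g ultimate BOD removed.
Substrate removed = Q·(S₀ − S) = 21300 m³/d × (513 − 22.2) g/m³ = 1.05×10^7 g/d = 10454 kg/d.
P_X = Y_obs·Q·(S₀ − S) = 0.2341 × 10454 = 2448 kg VSS/d.
R_O = Q·(S₀ − S) − 1.42·P_X = 10454 − 1.42 × 2448 = 6978 kg O₂/d.

R_O ≈ 6980 kg O₂/d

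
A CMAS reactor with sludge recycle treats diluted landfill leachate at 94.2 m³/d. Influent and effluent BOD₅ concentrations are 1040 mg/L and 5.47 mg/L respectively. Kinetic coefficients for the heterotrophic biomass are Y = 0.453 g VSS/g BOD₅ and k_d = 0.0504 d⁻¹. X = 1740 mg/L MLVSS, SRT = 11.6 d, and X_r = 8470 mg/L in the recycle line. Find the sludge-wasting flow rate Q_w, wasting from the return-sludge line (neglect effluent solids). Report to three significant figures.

Q_w ≈ 3.29 m³/d

Rearranging the biomass balance for a CMAS with decay, V = Y·Q·ΔS·θ_c / [X·(1+k_d θ_c)] = 0.453 × 94.2 × (1040 − 5.47) × 11.6 / [1740 × (1 + 0.0504 × 11.6)] = 5.12×10^5 / 2757 = 185.7 m³.
θ_c = V·X/(Q_w·X_r) when wasting from the recycle, so Q_w = V·X/(θ_c·X_r) = 185.7 × 1740 / (11.6 × 8470) = 3.289 m³/d.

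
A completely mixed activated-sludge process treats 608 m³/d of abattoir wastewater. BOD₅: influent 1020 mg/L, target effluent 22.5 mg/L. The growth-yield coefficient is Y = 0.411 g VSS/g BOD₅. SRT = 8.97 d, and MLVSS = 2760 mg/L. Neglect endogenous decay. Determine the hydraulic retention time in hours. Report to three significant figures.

τ ≈ 32.0 h

Biomass mass balance (decay neglected): V·X = Y·Q·(S₀ − S)·θ_c, so V = 0.411 × 608 × (1020 − 22.5) × 8.97 / 2760 = 810.1 m³.
τ = V/Q = 810.1/608 = 1.332 d, or 31.98 h.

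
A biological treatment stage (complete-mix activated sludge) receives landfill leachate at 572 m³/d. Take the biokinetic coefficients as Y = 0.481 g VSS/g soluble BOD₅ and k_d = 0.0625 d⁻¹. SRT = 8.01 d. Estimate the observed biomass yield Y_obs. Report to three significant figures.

Y_obs = Y / (1 + k_d θ_c) = 0.481 / (1 + 0.0625 × 8.01) = 0.481 / 1.501 = 0.3205.

Y_obs ≈ 0.321 g VSS/g soluble BOD₅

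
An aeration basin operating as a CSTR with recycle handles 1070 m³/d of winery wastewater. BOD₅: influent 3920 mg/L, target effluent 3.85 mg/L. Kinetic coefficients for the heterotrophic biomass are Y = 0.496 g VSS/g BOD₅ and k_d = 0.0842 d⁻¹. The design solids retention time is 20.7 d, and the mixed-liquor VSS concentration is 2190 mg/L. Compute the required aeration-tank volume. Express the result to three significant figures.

V ≈ 7160 m³

Rearranging the biomass balance for a CMAS with decay, V = Y·Q·ΔS·θ_c / [X·(1+k_d θ_c)] = 0.496 × 1070 × (3920 − 3.85) × 20.7 / [2190 × (1 + 0.0842 × 20.7)] = 4.3×10^7 / 6007 = 7162 m³.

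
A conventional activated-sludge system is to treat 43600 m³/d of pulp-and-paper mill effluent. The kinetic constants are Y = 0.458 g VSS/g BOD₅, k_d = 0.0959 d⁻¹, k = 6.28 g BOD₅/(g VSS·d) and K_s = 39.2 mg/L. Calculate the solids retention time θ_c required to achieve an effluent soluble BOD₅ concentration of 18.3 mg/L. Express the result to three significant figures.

θ_c ≈ 1.22 d

Specific growth rate at S = 18.3 mg/L: μ = YkS/(K_s+S) = 0.458·6.28·18.3/(39.2+18.3) = 0.9154 d⁻¹.
θ_c = 1/(μ − k_d) = 1/(0.9154 − 0.0959) = 1/0.8195 = 1.220 d.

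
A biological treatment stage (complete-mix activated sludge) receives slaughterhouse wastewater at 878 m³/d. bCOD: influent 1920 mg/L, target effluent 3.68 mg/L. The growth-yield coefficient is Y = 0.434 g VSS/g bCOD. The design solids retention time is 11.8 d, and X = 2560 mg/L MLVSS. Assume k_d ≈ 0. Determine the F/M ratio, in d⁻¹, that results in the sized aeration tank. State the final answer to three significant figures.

F/M ≈ 0.196 d⁻¹

Biomass mass balance (decay neglected): V·X = Y·Q·(S₀ − S)·θ_c, so V = 0.434 × 878 × (1920 − 3.68) × 11.8 / 2560 = 3366 m³.
F/M = applied load / biomass = Q·S₀/(V·X) = 878 × 1920 / (3366 × 2560) = 0.1956 d⁻¹.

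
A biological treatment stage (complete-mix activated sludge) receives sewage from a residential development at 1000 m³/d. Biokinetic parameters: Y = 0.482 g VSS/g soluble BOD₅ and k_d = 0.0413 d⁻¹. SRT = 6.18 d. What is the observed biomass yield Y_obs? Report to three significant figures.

Y_obs ≈ 0.384 g VSS/g soluble BOD₅

The observed yield is Y_obs = Y/(1 + k_d·θ_c) = 0.482 / (1 + 0.0413 × 6.18) = 0.482 / 1.255 = 0.3840 g VSS per g soluble BOD₅ removed.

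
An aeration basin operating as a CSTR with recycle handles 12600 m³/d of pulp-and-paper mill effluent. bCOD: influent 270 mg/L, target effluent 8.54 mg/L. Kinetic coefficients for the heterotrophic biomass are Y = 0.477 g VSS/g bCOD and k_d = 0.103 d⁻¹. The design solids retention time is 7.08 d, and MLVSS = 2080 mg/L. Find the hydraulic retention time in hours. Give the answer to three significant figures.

From the SRT design equation V = Y Q (S₀−S) θ_c / [X (1 + k_d θ_c)] = 0.477 × 12600 × (270 − 8.54) × 7.08 / [2080 × (1 + 0.103 × 7.08)] = 1.11×10^7 / 3597 = 3093 m³.
τ = V/Q = 3093/12600 = 0.2455 d, or 5.892 h.

τ ≈ 5.89 h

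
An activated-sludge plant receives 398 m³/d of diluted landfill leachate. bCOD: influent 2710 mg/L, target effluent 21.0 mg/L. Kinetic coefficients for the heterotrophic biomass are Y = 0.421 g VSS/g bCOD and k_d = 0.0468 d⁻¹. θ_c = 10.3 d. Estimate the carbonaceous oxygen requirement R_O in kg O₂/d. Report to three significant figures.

Y_obs = Y / (1 + k_d θ_c) = 0.421 / (1 + 0.0468 × 10.3) = 0.421 / 1.482 = 0.2841.
Substrate removed = Q·(S₀ − S) = 398 m³/d × (2710 − 21.0) g/m³ = 1.07×10^6 g/d = 1070 kg/d.
Biomass synthesised: P_X = Y_obs × 1070 = 304.0 kg VSS/d.
Carbonaceous O₂ demand = substrate oxidised − cell-mass equivalent = 1070 − 1.42 × 304.0 = 638.5 kg O₂/d.

R_O ≈ 639 kg O₂/d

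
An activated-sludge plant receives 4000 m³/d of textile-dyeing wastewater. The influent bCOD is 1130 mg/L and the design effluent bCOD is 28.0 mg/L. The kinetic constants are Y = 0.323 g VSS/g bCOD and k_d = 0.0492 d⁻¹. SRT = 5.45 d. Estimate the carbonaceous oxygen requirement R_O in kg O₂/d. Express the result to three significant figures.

Observed yield with endogenous decay: Y_obs = Y / (1 + k_d·θ_c) = 0.323 / (1 + 0.0492 × 5.45) = 0.323 / 1.268 = 0.2547 g VSS/g bCOD.
Q·(S₀ − S) = 4000 × (1130 − 28.0) × 10⁻³ = 4408 kg/d removed.
Net sludge production P_X = 0.2547 × 4408 = 1123 kg VSS/d.
Carbonaceous O₂ demand = substrate oxidised − cell-mass equivalent = 4408 − 1.42 × 1123 = 2814 kg O₂/d.

R_O ≈ 2810 kg O₂/d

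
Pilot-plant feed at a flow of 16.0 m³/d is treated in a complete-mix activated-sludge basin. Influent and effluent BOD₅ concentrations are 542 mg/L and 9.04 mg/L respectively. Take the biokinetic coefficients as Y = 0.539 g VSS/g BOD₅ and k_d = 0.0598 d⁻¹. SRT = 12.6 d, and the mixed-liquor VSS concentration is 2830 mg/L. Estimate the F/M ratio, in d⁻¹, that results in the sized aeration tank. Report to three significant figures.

From the SRT design equation V = Y Q (S₀−S) θ_c / [X (1 + k_d θ_c)] = 0.539 × 16.0 × (542 − 9.04) × 12.6 / [2830 × (1 + 0.0598 × 12.6)] = 5.79×10^4 / 4962 = 11.67 m³.
F/M = applied load / biomass = Q·S₀/(V·X) = 16.0 × 542 / (11.67 × 2830) = 0.2626 d⁻¹.

F/M ≈ 0.263 d⁻¹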